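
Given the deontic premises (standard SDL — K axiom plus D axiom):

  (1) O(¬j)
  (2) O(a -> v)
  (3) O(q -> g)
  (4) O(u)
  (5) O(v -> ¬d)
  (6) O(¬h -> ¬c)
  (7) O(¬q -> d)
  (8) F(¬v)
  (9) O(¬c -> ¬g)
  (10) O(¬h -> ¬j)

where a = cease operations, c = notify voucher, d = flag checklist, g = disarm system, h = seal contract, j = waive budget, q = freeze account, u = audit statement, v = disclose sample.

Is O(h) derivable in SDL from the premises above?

Yes

Premise 8 is F(¬v), i.e. O(v).
From O(v) and premise 5, O(v -> ¬d), we obtain O(¬d).
Premise 7, O(¬q -> d), contraposes to O(¬d -> q); with O(¬d) we get O(q).
With premise 3, O(q -> g), the K-axiom yields O(g).
The contrapositive of premise 9 (O(¬c -> ¬g)) is O(g -> c), and O(g) is already established, so O(c).
Premise 6 is O(¬h -> ¬c); contrapositively O(c -> h). Since O(c) holds, K gives O(h).
Premises 1, 2, 4, 10 do not contribute to this derivation.
So O(h) follows.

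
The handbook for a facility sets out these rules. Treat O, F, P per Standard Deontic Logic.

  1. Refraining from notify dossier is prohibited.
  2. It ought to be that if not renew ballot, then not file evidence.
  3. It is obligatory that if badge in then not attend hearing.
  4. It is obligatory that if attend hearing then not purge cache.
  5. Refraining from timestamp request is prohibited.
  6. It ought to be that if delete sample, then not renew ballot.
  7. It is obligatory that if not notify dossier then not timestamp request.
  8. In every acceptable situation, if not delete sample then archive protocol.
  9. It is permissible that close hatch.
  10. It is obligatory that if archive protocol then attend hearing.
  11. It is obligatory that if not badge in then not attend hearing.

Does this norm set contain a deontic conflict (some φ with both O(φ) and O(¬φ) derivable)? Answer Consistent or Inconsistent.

Consistent

Premise 7 is O(¬notify_dossier → ¬timestamp_request), but O(¬notify_dossier) is not derivable from the premises, so it does not yield O(¬timestamp_request).
So O(¬timestamp_request) is not derivable, and the apparent clash with O(timestamp_request) does not arise.
A world satisfying every obligation exists (e.g. archive_protocol=false, attend_hearing=false, badge_in=false, close_hatch=false, delete_sample=true, file_evidence=false, notify_dossier=true, purge_cache=false, renew_ballot=false, timestamp_request=true); no atom is both obligatory and forbidden, so the set is consistent.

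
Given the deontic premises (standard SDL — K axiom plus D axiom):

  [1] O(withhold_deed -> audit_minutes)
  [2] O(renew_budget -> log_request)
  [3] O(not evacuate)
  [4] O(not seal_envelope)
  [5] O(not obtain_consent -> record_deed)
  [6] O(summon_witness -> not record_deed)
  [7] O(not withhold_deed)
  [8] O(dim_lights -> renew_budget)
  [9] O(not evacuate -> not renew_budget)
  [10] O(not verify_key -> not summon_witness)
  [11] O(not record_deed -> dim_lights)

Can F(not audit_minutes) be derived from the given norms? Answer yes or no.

No

Premise 1 is O(withhold_deed -> audit_minutes), but O(withhold_deed) is not derivable from the premises, so it does not yield O(audit_minutes).
No other premise forces O(audit_minutes). An ideal world satisfying every premise can still have not audit_minutes true, so F(not audit_minutes) is not derivable.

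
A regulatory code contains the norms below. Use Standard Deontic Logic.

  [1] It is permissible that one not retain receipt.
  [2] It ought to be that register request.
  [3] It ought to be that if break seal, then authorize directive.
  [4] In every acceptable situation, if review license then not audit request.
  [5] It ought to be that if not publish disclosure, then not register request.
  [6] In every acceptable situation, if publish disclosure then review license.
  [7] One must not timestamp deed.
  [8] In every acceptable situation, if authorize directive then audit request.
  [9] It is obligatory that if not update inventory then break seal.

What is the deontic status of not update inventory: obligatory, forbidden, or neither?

Forbidden

Premise 2 states O(register_request) outright.
The contrapositive of premise 5 (O(¬publish_disclosure → ¬register_request)) is O(register_request → publish_disclosure), and O(register_request) is already established, so O(publish_disclosure).
Premise 6 is O(publish_disclosure → review_license); since O(publish_disclosure), deontic closure gives O(review_license).
From O(review_license) and premise 4, O(review_license → ¬audit_request), we obtain O(¬audit_request).
Premise 8, O(authorize_directive → audit_request), contraposes to O(¬audit_request → ¬authorize_directive); with O(¬audit_request) we get O(¬authorize_directive).
Premise 3 is O(break_seal → authorize_directive); contrapositively O(¬authorize_directive → ¬break_seal). Since O(¬authorize_directive) holds, K gives O(¬break_seal).
Premise 9 is O(¬update_inventory → break_seal); contrapositively O(¬break_seal → update_inventory). Since O(¬break_seal) holds, K gives O(update_inventory).
Premises 1, 7 do not contribute to this derivation.
Thus O(update_inventory), which is F(¬update_inventory): ¬update_inventory is forbidden.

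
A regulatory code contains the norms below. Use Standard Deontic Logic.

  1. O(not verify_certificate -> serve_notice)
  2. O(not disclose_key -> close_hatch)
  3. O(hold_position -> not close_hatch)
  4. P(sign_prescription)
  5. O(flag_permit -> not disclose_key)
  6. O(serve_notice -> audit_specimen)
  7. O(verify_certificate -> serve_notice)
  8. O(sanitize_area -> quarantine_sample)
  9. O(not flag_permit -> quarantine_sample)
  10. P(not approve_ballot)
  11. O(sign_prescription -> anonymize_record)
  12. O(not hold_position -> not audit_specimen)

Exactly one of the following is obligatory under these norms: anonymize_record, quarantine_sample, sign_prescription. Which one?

quarantine_sample

Premises 1 and 7 are O(not verify_certificate -> serve_notice) and O(verify_certificate -> serve_notice); every ideal world satisfies not verify_certificate or verify_certificate, so in either case serve_notice holds — hence O(serve_notice).
Premise 6 is O(serve_notice -> audit_specimen); since O(serve_notice), deontic closure gives O(audit_specimen).
The contrapositive of premise 12 (O(not hold_position -> not audit_specimen)) is O(audit_specimen -> hold_position), and O(audit_specimen) is already established, so O(hold_position).
Applying K to premise 3 (O(hold_position -> not close_hatch)) and O(hold_position) yields O(not close_hatch).
Premise 2 is O(not disclose_key -> close_hatch); contrapositively O(not close_hatch -> disclose_key). Since O(not close_hatch) holds, K gives O(disclose_key).
Premise 5, O(flag_permit -> not disclose_key), contraposes to O(disclose_key -> not flag_permit); with O(disclose_key) we get O(not flag_permit).
Applying K to premise 9 (O(not flag_permit -> quarantine_sample)) and O(not flag_permit) yields O(quarantine_sample).
So O(quarantine_sample) holds — quarantine_sample is obligatory. None of the other listed options is made obligatory by any chain of premises.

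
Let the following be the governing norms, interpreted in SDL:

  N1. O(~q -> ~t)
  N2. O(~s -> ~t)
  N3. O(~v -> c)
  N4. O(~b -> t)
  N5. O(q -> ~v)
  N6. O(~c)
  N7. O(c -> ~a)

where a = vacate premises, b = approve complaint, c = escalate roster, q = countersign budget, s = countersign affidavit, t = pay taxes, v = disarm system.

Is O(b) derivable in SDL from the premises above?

Yes

Premise 6 states O(~c) outright.
Premise 3, O(~v -> c), contraposes to O(~c -> v); with O(~c) we get O(v).
Premise 5, O(q -> ~v), contraposes to O(v -> ~q); with O(v) we get O(~q).
With premise 1, O(~q -> ~t), the K-axiom yields O(~t).
The contrapositive of premise 4 (O(~b -> t)) is O(~t -> b), and O(~t) is already established, so O(b).
Premises 2, 7 do not contribute to this derivation.
So O(b) follows.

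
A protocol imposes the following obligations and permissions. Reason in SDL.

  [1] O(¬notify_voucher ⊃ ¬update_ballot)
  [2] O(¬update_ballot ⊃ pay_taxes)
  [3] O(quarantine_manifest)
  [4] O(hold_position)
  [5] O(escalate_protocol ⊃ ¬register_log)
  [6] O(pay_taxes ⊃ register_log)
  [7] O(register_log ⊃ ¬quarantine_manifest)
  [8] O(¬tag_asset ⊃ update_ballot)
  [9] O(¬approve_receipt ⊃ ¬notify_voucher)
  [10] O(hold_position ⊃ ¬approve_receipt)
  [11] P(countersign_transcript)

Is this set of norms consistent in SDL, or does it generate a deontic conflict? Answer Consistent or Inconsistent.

Inconsistent

Premise 3 gives O(quarantine_manifest).
Premise 7 is O(register_log ⊃ ¬quarantine_manifest); contrapositively O(quarantine_manifest ⊃ ¬register_log). Since O(quarantine_manifest) holds, K gives O(¬register_log).
Premise 6, O(pay_taxes ⊃ register_log), contraposes to O(¬register_log ⊃ ¬pay_taxes); with O(¬register_log) we get O(¬pay_taxes).
The contrapositive of premise 2 (O(¬update_ballot ⊃ pay_taxes)) is O(¬pay_taxes ⊃ update_ballot), and O(¬pay_taxes) is already established, so O(update_ballot).
Premise 1 is O(¬notify_voucher ⊃ ¬update_ballot); contrapositively O(update_ballot ⊃ notify_voucher). Since O(update_ballot) holds, K gives O(notify_voucher).
Premise 9, O(¬approve_receipt ⊃ ¬notify_voucher), contraposes to O(notify_voucher ⊃ approve_receipt); with O(notify_voucher) we get O(approve_receipt).
Premise 10 is O(hold_position ⊃ ¬approve_receipt); contrapositively O(approve_receipt ⊃ ¬hold_position). Since O(approve_receipt) holds, K gives O(¬hold_position).
Yet premise 4 states O(hold_position).
We now have both O(¬hold_position) and O(hold_position) — hold_position is simultaneously obligatory and forbidden, violating the D-axiom.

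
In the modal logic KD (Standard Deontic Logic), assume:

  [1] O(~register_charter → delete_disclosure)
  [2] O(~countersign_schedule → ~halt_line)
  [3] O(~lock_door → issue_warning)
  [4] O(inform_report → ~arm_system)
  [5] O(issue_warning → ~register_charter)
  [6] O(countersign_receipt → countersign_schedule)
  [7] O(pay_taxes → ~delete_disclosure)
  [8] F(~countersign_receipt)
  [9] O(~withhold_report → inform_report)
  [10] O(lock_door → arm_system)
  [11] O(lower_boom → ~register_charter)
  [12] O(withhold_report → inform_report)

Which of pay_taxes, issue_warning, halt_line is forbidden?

By case analysis on ~withhold_report: premise 9 gives O(~withhold_report → inform_report) and premise 12 gives O(withhold_report → inform_report), so O(inform_report) either way.
Premise 4 is O(inform_report → ~arm_system); since O(inform_report), deontic closure gives O(~arm_system).
Premise 10, O(lock_door → arm_system), contraposes to O(~arm_system → ~lock_door); with O(~arm_system) we get O(~lock_door).
From O(~lock_door) and premise 3, O(~lock_door → issue_warning), we obtain O(issue_warning).
With premise 5, O(issue_warning → ~register_charter), the K-axiom yields O(~register_charter).
With premise 1, O(~register_charter → delete_disclosure), the K-axiom yields O(delete_disclosure).
Premise 7, O(pay_taxes → ~delete_disclosure), contraposes to O(delete_disclosure → ~pay_taxes); with O(delete_disclosure) we get O(~pay_taxes).
So O(~pay_taxes) holds, i.e. pay_taxes is forbidden. None of the other listed options is forbidden under the premises.

pay_taxes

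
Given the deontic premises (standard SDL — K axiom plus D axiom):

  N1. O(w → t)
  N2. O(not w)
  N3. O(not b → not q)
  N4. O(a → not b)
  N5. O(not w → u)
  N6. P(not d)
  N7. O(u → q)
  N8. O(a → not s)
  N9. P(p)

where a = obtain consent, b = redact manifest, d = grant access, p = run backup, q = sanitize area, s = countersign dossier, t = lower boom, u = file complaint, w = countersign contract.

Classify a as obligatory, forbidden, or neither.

Forbidden

Premise 2 gives O(not w).
Premise 5 is O(not w → u); since O(not w), deontic closure gives O(u).
Premise 7 is O(u → q); since O(u), deontic closure gives O(q).
Premise 3, O(not b → not q), contraposes to O(q → b); with O(q) we get O(b).
Premise 4 is O(a → not b); contrapositively O(b → not a). Since O(b) holds, K gives O(not a).
Premises 1, 6, 8, 9 do not contribute to this derivation.
Thus O(not a), which is F(a): a is forbidden.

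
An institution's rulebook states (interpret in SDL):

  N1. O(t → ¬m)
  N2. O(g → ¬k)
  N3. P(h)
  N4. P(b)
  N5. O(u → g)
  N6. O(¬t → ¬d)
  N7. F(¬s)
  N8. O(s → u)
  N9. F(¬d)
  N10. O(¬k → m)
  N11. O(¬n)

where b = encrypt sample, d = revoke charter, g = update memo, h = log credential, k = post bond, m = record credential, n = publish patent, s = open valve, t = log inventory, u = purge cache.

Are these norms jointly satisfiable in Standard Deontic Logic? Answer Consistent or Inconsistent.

Inconsistent

Premise 9, F(¬d), is equivalent to O(d).
The contrapositive of premise 6 (O(¬t → ¬d)) is O(d → t), and O(d) is already established, so O(t).
From O(t) and premise 1, O(t → ¬m), we obtain O(¬m).
Premise 10 is O(¬k → m); contrapositively O(¬m → k). Since O(¬m) holds, K gives O(k).
The contrapositive of premise 2 (O(g → ¬k)) is O(k → ¬g), and O(k) is already established, so O(¬g).
Premise 5 is O(u → g); contrapositively O(¬g → ¬u). Since O(¬g) holds, K gives O(¬u).
Premise 8 is O(s → u); contrapositively O(¬u → ¬s). Since O(¬u) holds, K gives O(¬s).
Yet premise 7 is F(¬s), i.e. O(s).
We now have both O(¬s) and O(s) — s is simultaneously obligatory and forbidden, violating the D-axiom.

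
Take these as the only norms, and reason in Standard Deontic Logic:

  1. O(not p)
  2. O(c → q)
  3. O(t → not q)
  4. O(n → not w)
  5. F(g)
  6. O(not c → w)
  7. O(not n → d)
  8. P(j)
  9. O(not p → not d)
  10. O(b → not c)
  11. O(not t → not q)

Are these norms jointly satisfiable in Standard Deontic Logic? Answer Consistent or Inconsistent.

Inconsistent

Premises 3 and 11 cover both cases: O(t → not q) and O(not t → not q). Since t ∨ not t is a tautology, O(not q) follows.
The contrapositive of premise 2 (O(c → q)) is O(not q → not c), and O(not q) is already established, so O(not c).
From O(not c) and premise 6, O(not c → w), we obtain O(w).
Premise 4, O(n → not w), contraposes to O(w → not n); with O(w) we get O(not n).
From O(not n) and premise 7, O(not n → d), we obtain O(d).
Premise 9, O(not p → not d), contraposes to O(d → p); with O(d) we get O(p).
Yet premise 1 states O(not p).
We now have both O(p) and O(not p) — p is simultaneously obligatory and forbidden, violating the D-axiom.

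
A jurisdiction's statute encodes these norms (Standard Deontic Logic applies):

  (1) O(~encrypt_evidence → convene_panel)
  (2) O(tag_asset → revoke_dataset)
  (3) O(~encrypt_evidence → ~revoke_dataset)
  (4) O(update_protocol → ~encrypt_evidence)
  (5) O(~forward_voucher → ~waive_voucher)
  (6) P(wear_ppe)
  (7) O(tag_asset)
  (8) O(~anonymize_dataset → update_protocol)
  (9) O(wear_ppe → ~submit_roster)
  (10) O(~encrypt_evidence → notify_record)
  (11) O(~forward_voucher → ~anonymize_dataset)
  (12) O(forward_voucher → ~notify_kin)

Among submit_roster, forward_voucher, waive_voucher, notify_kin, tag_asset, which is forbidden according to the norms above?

notify_kin

Premise 7 states O(tag_asset) outright.
Applying K to premise 2 (O(tag_asset → revoke_dataset)) and O(tag_asset) yields O(revoke_dataset).
Premise 3, O(~encrypt_evidence → ~revoke_dataset), contraposes to O(revoke_dataset → encrypt_evidence); with O(revoke_dataset) we get O(encrypt_evidence).
Premise 4, O(update_protocol → ~encrypt_evidence), contraposes to O(encrypt_evidence → ~update_protocol); with O(encrypt_evidence) we get O(~update_protocol).
Premise 8, O(~anonymize_dataset → update_protocol), contraposes to O(~update_protocol → anonymize_dataset); with O(~update_protocol) we get O(anonymize_dataset).
Premise 11, O(~forward_voucher → ~anonymize_dataset), contraposes to O(anonymize_dataset → forward_voucher); with O(anonymize_dataset) we get O(forward_voucher).
From O(forward_voucher) and premise 12, O(forward_voucher → ~notify_kin), we obtain O(~notify_kin).
So O(~notify_kin) holds, i.e. notify_kin is forbidden. None of the other listed options is forbidden under the premises.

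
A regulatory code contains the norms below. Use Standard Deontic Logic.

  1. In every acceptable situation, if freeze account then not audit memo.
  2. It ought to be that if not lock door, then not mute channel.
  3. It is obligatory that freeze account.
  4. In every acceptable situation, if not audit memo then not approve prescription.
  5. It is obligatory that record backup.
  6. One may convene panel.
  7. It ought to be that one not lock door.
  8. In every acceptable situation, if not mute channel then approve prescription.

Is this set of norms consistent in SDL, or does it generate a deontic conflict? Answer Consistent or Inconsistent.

Inconsistent

From premise 3 we have O(freeze_account).
From O(freeze_account) and premise 1, O(freeze_account → ¬audit_memo), we obtain O(¬audit_memo).
Applying K to premise 4 (O(¬audit_memo → ¬approve_prescription)) and O(¬audit_memo) yields O(¬approve_prescription).
Premise 8 is O(¬mute_channel → approve_prescription); contrapositively O(¬approve_prescription → mute_channel). Since O(¬approve_prescription) holds, K gives O(mute_channel).
Premise 2, O(¬lock_door → ¬mute_channel), contraposes to O(mute_channel → lock_door); with O(mute_channel) we get O(lock_door).
But premise 7 directly asserts O(¬lock_door).
We now have both O(lock_door) and O(¬lock_door) — lock_door is simultaneously obligatory and forbidden, violating the D-axiom.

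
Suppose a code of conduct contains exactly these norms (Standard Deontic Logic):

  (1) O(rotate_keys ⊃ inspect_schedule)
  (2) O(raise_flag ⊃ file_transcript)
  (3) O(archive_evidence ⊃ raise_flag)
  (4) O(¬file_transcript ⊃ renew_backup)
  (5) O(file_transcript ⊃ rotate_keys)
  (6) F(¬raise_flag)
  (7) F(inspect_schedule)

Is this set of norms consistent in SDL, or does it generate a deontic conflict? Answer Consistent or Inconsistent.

F(¬raise_flag) at premise 6 means O(raise_flag).
Applying K to premise 2 (O(raise_flag ⊃ file_transcript)) and O(raise_flag) yields O(file_transcript).
Applying K to premise 5 (O(file_transcript ⊃ rotate_keys)) and O(file_transcript) yields O(rotate_keys).
Premise 1 is O(rotate_keys ⊃ inspect_schedule); since O(rotate_keys), deontic closure gives O(inspect_schedule).
But premise 7, F(inspect_schedule), means O(¬inspect_schedule).
We now have both O(inspect_schedule) and O(¬inspect_schedule) — inspect_schedule is simultaneously obligatory and forbidden, violating the D-axiom.

Inconsistent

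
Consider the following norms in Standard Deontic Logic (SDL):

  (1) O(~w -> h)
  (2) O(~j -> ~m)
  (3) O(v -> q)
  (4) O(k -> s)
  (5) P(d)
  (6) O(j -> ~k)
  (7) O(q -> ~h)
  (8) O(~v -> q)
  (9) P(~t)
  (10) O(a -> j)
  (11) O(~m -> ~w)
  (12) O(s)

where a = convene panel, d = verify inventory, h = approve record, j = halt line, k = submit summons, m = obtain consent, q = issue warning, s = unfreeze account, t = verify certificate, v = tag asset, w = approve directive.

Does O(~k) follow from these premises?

Premises 3 and 8 are O(v -> q) and O(~v -> q); every ideal world satisfies v or ~v, so in either case q holds — hence O(q).
From O(q) and premise 7, O(q -> ~h), we obtain O(~h).
Premise 1 is O(~w -> h); contrapositively O(~h -> w). Since O(~h) holds, K gives O(w).
Premise 11 is O(~m -> ~w); contrapositively O(w -> m). Since O(w) holds, K gives O(m).
Premise 2, O(~j -> ~m), contraposes to O(m -> j); with O(m) we get O(j).
With premise 6, O(j -> ~k), the K-axiom yields O(~k).
Premises 4, 5, 9, 10, 12 do not contribute to this derivation.
So O(~k) follows.

Yes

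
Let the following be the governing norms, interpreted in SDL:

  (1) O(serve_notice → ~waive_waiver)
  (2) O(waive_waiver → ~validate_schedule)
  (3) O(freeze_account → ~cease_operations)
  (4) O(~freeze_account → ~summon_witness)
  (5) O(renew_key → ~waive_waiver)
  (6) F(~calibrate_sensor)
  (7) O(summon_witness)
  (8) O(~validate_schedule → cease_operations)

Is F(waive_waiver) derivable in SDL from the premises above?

From premise 7 we have O(summon_witness).
Premise 4, O(~freeze_account → ~summon_witness), contraposes to O(summon_witness → freeze_account); with O(summon_witness) we get O(freeze_account).
From O(freeze_account) and premise 3, O(freeze_account → ~cease_operations), we obtain O(~cease_operations).
Premise 8 is O(~validate_schedule → cease_operations); contrapositively O(~cease_operations → validate_schedule). Since O(~cease_operations) holds, K gives O(validate_schedule).
The contrapositive of premise 2 (O(waive_waiver → ~validate_schedule)) is O(validate_schedule → ~waive_waiver), and O(validate_schedule) is already established, so O(~waive_waiver).
Premises 1, 5, 6 do not contribute to this derivation.
So O(~waive_waiver) holds, i.e. F(waive_waiver). The claim follows.

Yes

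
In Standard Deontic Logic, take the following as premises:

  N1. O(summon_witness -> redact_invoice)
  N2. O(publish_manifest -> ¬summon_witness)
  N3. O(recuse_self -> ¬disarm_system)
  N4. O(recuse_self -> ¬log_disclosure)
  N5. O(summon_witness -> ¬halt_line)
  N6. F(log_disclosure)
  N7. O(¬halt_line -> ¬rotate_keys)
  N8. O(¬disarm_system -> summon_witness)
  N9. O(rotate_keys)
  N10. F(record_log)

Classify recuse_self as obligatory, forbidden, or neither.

Premise 9 gives O(rotate_keys).
The contrapositive of premise 7 (O(¬halt_line -> ¬rotate_keys)) is O(rotate_keys -> halt_line), and O(rotate_keys) is already established, so O(halt_line).
Premise 5 is O(summon_witness -> ¬halt_line); contrapositively O(halt_line -> ¬summon_witness). Since O(halt_line) holds, K gives O(¬summon_witness).
Premise 8 is O(¬disarm_system -> summon_witness); contrapositively O(¬summon_witness -> disarm_system). Since O(¬summon_witness) holds, K gives O(disarm_system).
Premise 3, O(recuse_self -> ¬disarm_system), contraposes to O(disarm_system -> ¬recuse_self); with O(disarm_system) we get O(¬recuse_self).
Premises 1, 2, 4, 6, 10 do not contribute to this derivation.
Thus O(¬recuse_self), which is F(recuse_self): recuse_self is forbidden.

Forbidden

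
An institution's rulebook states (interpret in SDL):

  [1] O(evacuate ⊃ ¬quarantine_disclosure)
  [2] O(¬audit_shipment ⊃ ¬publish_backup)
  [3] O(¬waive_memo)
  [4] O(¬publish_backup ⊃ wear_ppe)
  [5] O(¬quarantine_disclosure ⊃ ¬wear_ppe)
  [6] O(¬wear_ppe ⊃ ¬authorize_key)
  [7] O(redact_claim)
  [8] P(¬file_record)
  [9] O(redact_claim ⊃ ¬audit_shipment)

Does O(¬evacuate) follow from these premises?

Yes

Premise 7 gives O(redact_claim).
From O(redact_claim) and premise 9, O(redact_claim ⊃ ¬audit_shipment), we obtain O(¬audit_shipment).
From O(¬audit_shipment) and premise 2, O(¬audit_shipment ⊃ ¬publish_backup), we obtain O(¬publish_backup).
Premise 4 is O(¬publish_backup ⊃ wear_ppe); since O(¬publish_backup), deontic closure gives O(wear_ppe).
Premise 5, O(¬quarantine_disclosure ⊃ ¬wear_ppe), contraposes to O(wear_ppe ⊃ quarantine_disclosure); with O(wear_ppe) we get O(quarantine_disclosure).
Premise 1 is O(evacuate ⊃ ¬quarantine_disclosure); contrapositively O(quarantine_disclosure ⊃ ¬evacuate). Since O(quarantine_disclosure) holds, K gives O(¬evacuate).
Premises 3, 6, 8 do not contribute to this derivation.
So O(¬evacuate) follows.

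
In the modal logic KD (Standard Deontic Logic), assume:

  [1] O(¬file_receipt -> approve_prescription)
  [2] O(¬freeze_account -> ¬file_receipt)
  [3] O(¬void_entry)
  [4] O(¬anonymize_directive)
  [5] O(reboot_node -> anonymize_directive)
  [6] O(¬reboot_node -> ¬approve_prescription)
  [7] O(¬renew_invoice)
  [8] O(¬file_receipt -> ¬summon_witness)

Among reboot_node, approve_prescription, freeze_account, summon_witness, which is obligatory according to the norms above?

freeze_account

Premise 4 gives O(¬anonymize_directive).
Premise 5 is O(reboot_node -> anonymize_directive); contrapositively O(¬anonymize_directive -> ¬reboot_node). Since O(¬anonymize_directive) holds, K gives O(¬reboot_node).
From O(¬reboot_node) and premise 6, O(¬reboot_node -> ¬approve_prescription), we obtain O(¬approve_prescription).
Premise 1, O(¬file_receipt -> approve_prescription), contraposes to O(¬approve_prescription -> file_receipt); with O(¬approve_prescription) we get O(file_receipt).
The contrapositive of premise 2 (O(¬freeze_account -> ¬file_receipt)) is O(file_receipt -> freeze_account), and O(file_receipt) is already established, so O(freeze_account).
So O(freeze_account) holds — freeze_account is obligatory. None of the other listed options is made obligatory by any chain of premises.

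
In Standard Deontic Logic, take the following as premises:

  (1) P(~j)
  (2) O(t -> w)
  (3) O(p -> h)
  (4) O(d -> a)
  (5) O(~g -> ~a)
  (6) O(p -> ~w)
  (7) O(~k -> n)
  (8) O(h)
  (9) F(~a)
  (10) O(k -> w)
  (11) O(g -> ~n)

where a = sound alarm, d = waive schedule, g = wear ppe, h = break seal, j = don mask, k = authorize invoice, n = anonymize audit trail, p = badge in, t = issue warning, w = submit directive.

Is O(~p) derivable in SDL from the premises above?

F(~a) at premise 9 means O(a).
Premise 5 is O(~g -> ~a); contrapositively O(a -> g). Since O(a) holds, K gives O(g).
From O(g) and premise 11, O(g -> ~n), we obtain O(~n).
Premise 7, O(~k -> n), contraposes to O(~n -> k); with O(~n) we get O(k).
From O(k) and premise 10, O(k -> w), we obtain O(w).
Premise 6, O(p -> ~w), contraposes to O(w -> ~p); with O(w) we get O(~p).
Premises 1, 2, 3, 4, 8 do not contribute to this derivation.
So O(~p) follows.

Yes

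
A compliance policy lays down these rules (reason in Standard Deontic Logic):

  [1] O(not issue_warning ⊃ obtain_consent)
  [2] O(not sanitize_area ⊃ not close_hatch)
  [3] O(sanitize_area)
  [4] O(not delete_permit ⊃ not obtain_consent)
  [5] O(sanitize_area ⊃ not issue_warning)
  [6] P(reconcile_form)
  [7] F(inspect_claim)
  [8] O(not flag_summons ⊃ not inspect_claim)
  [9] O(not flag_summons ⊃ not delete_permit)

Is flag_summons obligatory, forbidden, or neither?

Premise 3 states O(sanitize_area) outright.
From O(sanitize_area) and premise 5, O(sanitize_area ⊃ not issue_warning), we obtain O(not issue_warning).
Applying K to premise 1 (O(not issue_warning ⊃ obtain_consent)) and O(not issue_warning) yields O(obtain_consent).
Premise 4, O(not delete_permit ⊃ not obtain_consent), contraposes to O(obtain_consent ⊃ delete_permit); with O(obtain_consent) we get O(delete_permit).
The contrapositive of premise 9 (O(not flag_summons ⊃ not delete_permit)) is O(delete_permit ⊃ flag_summons), and O(delete_permit) is already established, so O(flag_summons).
Premises 2, 6, 7, 8 do not contribute to this derivation.
Hence flag_summons is obligatory.

Obligatory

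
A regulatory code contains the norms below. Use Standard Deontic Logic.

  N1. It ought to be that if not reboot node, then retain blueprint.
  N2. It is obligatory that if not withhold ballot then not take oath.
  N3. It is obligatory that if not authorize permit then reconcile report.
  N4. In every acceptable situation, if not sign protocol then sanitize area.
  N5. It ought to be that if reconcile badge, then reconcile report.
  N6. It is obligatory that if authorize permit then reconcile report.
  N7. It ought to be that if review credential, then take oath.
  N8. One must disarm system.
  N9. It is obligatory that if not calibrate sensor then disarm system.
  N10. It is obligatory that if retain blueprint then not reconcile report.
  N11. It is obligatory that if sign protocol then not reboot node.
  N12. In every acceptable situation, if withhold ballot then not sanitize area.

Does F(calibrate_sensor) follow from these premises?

Premise 9 is O(¬calibrate_sensor → disarm_system); even if O(disarm_system) held, inferring O(¬calibrate_sensor) would be affirming the consequent — invalid.
No other premise forces O(¬calibrate_sensor). An ideal world satisfying every premise can still have calibrate_sensor true, so F(calibrate_sensor) is not derivable.

No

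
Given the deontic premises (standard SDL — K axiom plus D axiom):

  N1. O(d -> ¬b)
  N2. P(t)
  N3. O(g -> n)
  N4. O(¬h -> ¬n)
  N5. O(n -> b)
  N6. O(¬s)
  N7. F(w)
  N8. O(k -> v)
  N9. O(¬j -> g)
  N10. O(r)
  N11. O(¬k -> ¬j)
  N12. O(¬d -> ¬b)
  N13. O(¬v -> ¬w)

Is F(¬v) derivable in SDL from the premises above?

Yes

By case analysis on ¬d: premise 12 gives O(¬d -> ¬b) and premise 1 gives O(d -> ¬b), so O(¬b) either way.
The contrapositive of premise 5 (O(n -> b)) is O(¬b -> ¬n), and O(¬b) is already established, so O(¬n).
The contrapositive of premise 3 (O(g -> n)) is O(¬n -> ¬g), and O(¬n) is already established, so O(¬g).
Premise 9 is O(¬j -> g); contrapositively O(¬g -> j). Since O(¬g) holds, K gives O(j).
The contrapositive of premise 11 (O(¬k -> ¬j)) is O(j -> k), and O(j) is already established, so O(k).
Premise 8 is O(k -> v); since O(k), deontic closure gives O(v).
Premises 2, 4, 6, 7, 10, 13 do not contribute to this derivation.
So O(v) holds, i.e. F(¬v). The claim follows.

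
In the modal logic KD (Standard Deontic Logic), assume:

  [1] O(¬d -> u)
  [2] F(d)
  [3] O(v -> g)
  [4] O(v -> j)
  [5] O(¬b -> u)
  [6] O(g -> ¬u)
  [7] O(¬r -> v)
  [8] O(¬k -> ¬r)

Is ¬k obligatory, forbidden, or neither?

F(d) at premise 2 means O(¬d).
Premise 1 is O(¬d -> u); since O(¬d), deontic closure gives O(u).
The contrapositive of premise 6 (O(g -> ¬u)) is O(u -> ¬g), and O(u) is already established, so O(¬g).
Premise 3 is O(v -> g); contrapositively O(¬g -> ¬v). Since O(¬g) holds, K gives O(¬v).
The contrapositive of premise 7 (O(¬r -> v)) is O(¬v -> r), and O(¬v) is already established, so O(r).
Premise 8, O(¬k -> ¬r), contraposes to O(r -> k); with O(r) we get O(k).
Premises 4, 5 do not contribute to this derivation.
Thus O(k), which is F(¬k): ¬k is forbidden.

Forbidden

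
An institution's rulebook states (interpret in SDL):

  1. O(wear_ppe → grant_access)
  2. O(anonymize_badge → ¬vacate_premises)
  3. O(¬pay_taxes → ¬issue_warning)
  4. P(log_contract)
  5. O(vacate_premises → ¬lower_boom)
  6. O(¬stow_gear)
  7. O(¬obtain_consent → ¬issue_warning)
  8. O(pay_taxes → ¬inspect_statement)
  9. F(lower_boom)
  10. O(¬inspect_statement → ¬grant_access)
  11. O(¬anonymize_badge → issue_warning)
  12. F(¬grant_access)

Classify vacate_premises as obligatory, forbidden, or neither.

Forbidden

Premise 12, F(¬grant_access), is equivalent to O(grant_access).
The contrapositive of premise 10 (O(¬inspect_statement → ¬grant_access)) is O(grant_access → inspect_statement), and O(grant_access) is already established, so O(inspect_statement).
The contrapositive of premise 8 (O(pay_taxes → ¬inspect_statement)) is O(inspect_statement → ¬pay_taxes), and O(inspect_statement) is already established, so O(¬pay_taxes).
From O(¬pay_taxes) and premise 3, O(¬pay_taxes → ¬issue_warning), we obtain O(¬issue_warning).
The contrapositive of premise 11 (O(¬anonymize_badge → issue_warning)) is O(¬issue_warning → anonymize_badge), and O(¬issue_warning) is already established, so O(anonymize_badge).
Applying K to premise 2 (O(anonymize_badge → ¬vacate_premises)) and O(anonymize_badge) yields O(¬vacate_premises).
Premises 1, 4, 5, 6, 7, 9 do not contribute to this derivation.
Thus O(¬vacate_premises), which is F(vacate_premises): vacate_premises is forbidden.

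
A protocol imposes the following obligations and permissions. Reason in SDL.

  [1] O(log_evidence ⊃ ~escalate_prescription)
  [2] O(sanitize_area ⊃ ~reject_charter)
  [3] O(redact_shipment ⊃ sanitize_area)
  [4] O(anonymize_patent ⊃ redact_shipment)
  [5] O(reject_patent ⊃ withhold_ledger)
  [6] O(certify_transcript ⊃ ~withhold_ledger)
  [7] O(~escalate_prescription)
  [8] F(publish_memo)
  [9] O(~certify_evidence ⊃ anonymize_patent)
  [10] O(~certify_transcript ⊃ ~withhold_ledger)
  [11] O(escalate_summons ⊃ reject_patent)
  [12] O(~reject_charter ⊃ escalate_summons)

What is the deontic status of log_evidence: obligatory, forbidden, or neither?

Premise 1 is O(log_evidence ⊃ ~escalate_prescription); even if O(~escalate_prescription) held, inferring O(log_evidence) would be affirming the consequent — invalid.
No premise or chain of K-axiom applications forces O(log_evidence), and none forces O(~log_evidence). So log_evidence is neither obligatory nor forbidden under these norms.

Neither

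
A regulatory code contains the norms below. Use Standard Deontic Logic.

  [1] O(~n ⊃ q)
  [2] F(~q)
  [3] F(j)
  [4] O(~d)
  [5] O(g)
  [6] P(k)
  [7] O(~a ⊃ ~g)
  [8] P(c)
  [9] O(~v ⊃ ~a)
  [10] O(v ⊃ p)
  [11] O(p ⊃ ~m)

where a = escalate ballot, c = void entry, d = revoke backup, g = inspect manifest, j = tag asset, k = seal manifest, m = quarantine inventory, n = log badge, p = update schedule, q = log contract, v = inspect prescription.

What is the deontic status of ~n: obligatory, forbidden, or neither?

Premise 1 is O(~n ⊃ q); even if O(q) held, inferring O(~n) would be affirming the consequent — invalid.
No premise or chain of K-axiom applications forces O(~n), and none forces O(n). So ~n is neither obligatory nor forbidden under these norms.

Neither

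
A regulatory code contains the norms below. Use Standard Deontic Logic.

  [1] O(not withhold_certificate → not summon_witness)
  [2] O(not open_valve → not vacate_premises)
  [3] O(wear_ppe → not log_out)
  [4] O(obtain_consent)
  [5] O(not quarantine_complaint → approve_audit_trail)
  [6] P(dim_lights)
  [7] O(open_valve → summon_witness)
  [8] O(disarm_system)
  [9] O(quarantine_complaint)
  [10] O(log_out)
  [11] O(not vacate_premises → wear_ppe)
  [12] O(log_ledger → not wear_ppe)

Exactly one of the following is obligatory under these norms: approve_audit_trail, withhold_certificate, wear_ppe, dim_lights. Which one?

withhold_certificate

Premise 10 gives O(log_out).
Premise 3, O(wear_ppe → not log_out), contraposes to O(log_out → not wear_ppe); with O(log_out) we get O(not wear_ppe).
The contrapositive of premise 11 (O(not vacate_premises → wear_ppe)) is O(not wear_ppe → vacate_premises), and O(not wear_ppe) is already established, so O(vacate_premises).
Premise 2, O(not open_valve → not vacate_premises), contraposes to O(vacate_premises → open_valve); with O(vacate_premises) we get O(open_valve).
With premise 7, O(open_valve → summon_witness), the K-axiom yields O(summon_witness).
Premise 1, O(not withhold_certificate → not summon_witness), contraposes to O(summon_witness → withhold_certificate); with O(summon_witness) we get O(withhold_certificate).
So O(withhold_certificate) holds — withhold_certificate is obligatory. None of the other listed options is made obligatory by any chain of premises.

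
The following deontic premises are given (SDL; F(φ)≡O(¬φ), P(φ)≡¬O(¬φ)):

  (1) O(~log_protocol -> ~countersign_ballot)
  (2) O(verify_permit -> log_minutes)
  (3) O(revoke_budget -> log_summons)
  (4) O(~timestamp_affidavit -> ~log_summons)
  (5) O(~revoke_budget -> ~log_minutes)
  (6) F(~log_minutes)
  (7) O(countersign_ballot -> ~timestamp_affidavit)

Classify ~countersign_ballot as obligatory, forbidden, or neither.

Obligatory

Premise 6, F(~log_minutes), is equivalent to O(log_minutes).
Premise 5, O(~revoke_budget -> ~log_minutes), contraposes to O(log_minutes -> revoke_budget); with O(log_minutes) we get O(revoke_budget).
With premise 3, O(revoke_budget -> log_summons), the K-axiom yields O(log_summons).
Premise 4, O(~timestamp_affidavit -> ~log_summons), contraposes to O(log_summons -> timestamp_affidavit); with O(log_summons) we get O(timestamp_affidavit).
The contrapositive of premise 7 (O(countersign_ballot -> ~timestamp_affidavit)) is O(timestamp_affidavit -> ~countersign_ballot), and O(timestamp_affidavit) is already established, so O(~countersign_ballot).
Premises 1, 2 do not contribute to this derivation.
Hence ~countersign_ballot is obligatory.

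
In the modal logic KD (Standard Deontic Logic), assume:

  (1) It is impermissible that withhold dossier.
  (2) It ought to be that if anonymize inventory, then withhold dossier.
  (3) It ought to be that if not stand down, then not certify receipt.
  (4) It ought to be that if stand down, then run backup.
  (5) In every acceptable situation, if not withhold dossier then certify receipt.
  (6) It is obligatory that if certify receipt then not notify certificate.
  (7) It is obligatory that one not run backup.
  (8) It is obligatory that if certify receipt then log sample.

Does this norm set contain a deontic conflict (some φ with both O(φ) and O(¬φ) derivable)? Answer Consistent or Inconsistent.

Premise 7 gives O(¬run_backup).
Premise 4 is O(stand_down → run_backup); contrapositively O(¬run_backup → ¬stand_down). Since O(¬run_backup) holds, K gives O(¬stand_down).
With premise 3, O(¬stand_down → ¬certify_receipt), the K-axiom yields O(¬certify_receipt).
Premise 5, O(¬withhold_dossier → certify_receipt), contraposes to O(¬certify_receipt → withhold_dossier); with O(¬certify_receipt) we get O(withhold_dossier).
Yet premise 1 is F(withhold_dossier), i.e. O(¬withhold_dossier).
We now have both O(withhold_dossier) and O(¬withhold_dossier) — withhold_dossier is simultaneously obligatory and forbidden, violating the D-axiom.

Inconsistent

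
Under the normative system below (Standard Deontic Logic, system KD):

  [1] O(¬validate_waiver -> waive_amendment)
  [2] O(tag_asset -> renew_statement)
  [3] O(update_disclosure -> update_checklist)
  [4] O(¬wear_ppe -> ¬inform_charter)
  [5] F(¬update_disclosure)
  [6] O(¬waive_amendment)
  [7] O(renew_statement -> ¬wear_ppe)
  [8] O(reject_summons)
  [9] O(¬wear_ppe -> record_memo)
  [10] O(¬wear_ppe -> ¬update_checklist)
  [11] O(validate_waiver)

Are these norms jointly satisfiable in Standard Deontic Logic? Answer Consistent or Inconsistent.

Consistent

Premise 1 is O(¬validate_waiver -> waive_amendment), but O(¬validate_waiver) is not derivable from the premises, so it does not yield O(waive_amendment).
So O(waive_amendment) is not derivable, and the apparent clash with O(¬waive_amendment) does not arise.
A world satisfying every obligation exists (e.g. inform_charter=false, record_memo=false, reject_summons=true, renew_statement=false, tag_asset=false, update_checklist=true, update_disclosure=true, validate_waiver=true, waive_amendment=false, wear_ppe=true); no atom is both obligatory and forbidden, so the set is consistent.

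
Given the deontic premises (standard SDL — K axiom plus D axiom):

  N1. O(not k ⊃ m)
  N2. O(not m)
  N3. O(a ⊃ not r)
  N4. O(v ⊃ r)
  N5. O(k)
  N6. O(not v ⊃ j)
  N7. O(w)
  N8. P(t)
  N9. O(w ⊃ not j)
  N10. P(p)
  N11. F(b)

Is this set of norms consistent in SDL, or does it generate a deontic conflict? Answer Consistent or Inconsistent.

Premise 1 is O(not k ⊃ m), but O(not k) is not derivable from the premises, so it does not yield O(m).
So O(m) is not derivable, and the apparent clash with O(not m) does not arise.
A world satisfying every obligation exists (e.g. a=false, b=false, j=false, k=true, m=false, p=false, r=true, t=false, v=true, w=true); no atom is both obligatory and forbidden, so the set is consistent.

Consistent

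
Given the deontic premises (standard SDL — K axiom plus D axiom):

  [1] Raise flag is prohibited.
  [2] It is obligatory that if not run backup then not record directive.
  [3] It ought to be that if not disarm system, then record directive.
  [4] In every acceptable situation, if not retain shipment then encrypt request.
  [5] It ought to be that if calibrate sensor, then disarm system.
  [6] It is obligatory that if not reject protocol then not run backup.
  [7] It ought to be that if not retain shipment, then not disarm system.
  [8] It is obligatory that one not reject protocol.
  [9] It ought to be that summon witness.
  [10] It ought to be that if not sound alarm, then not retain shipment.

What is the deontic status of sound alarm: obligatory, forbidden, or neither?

Premise 8 gives O(¬reject_protocol).
Premise 6 is O(¬reject_protocol → ¬run_backup); since O(¬reject_protocol), deontic closure gives O(¬run_backup).
From O(¬run_backup) and premise 2, O(¬run_backup → ¬record_directive), we obtain O(¬record_directive).
Premise 3, O(¬disarm_system → record_directive), contraposes to O(¬record_directive → disarm_system); with O(¬record_directive) we get O(disarm_system).
Premise 7, O(¬retain_shipment → ¬disarm_system), contraposes to O(disarm_system → retain_shipment); with O(disarm_system) we get O(retain_shipment).
Premise 10 is O(¬sound_alarm → ¬retain_shipment); contrapositively O(retain_shipment → sound_alarm). Since O(retain_shipment) holds, K gives O(sound_alarm).
Premises 1, 4, 5, 9 do not contribute to this derivation.
Hence sound_alarm is obligatory.

Obligatory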